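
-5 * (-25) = 125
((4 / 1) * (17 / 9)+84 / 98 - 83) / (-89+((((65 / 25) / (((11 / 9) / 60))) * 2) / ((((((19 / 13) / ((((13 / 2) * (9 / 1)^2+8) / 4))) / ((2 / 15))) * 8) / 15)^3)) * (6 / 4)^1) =-2904349499392 / 178042481948013291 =-0.00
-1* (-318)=318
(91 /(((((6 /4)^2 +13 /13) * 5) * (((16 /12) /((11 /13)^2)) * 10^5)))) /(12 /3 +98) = 847 /2873000000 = 0.00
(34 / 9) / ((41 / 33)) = 374 / 123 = 3.04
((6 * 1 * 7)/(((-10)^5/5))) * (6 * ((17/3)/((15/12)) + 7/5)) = -1869/25000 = -0.07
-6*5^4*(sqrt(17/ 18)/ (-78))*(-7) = -4375*sqrt(34)/ 78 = -327.06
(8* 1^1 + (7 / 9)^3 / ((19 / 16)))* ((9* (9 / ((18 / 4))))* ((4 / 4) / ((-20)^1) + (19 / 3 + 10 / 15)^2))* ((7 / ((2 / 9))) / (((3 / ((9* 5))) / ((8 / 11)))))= 144904816 / 57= 2542189.75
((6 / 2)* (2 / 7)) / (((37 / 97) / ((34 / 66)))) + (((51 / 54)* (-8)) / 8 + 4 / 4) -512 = -26194171 / 51282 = -510.79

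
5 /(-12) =-5 /12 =-0.42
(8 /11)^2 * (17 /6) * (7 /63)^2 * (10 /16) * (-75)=-8500 /9801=-0.87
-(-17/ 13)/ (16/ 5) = 85/ 208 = 0.41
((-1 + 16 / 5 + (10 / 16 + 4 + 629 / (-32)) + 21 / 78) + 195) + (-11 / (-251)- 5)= 92659701 / 522080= 177.48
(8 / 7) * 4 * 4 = 128 / 7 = 18.29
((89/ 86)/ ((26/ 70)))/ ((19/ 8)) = 1.17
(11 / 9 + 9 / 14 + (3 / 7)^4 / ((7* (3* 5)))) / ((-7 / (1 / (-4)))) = 2821661 / 42353640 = 0.07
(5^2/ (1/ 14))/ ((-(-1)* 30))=35/ 3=11.67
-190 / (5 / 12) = -456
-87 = -87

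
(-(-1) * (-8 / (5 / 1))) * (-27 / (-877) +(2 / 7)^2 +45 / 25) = -3287296 / 1074325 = -3.06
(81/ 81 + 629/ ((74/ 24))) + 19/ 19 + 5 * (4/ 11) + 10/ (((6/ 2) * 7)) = 48116/ 231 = 208.29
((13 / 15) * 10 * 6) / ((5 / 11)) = 572 / 5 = 114.40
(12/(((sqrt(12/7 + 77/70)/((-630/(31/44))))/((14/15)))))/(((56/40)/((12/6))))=-8528.40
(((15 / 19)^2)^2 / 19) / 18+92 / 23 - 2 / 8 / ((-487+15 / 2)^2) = 18222937888779 / 4554442408838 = 4.00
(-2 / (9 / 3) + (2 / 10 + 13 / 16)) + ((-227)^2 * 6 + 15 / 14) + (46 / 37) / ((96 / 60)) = 19218392237 / 62160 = 309176.19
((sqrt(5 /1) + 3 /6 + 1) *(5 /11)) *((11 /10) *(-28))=-14 *sqrt(5) -21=-52.30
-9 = -9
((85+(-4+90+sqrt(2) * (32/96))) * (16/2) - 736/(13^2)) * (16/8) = 16 * sqrt(2)/3+460912/169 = 2734.83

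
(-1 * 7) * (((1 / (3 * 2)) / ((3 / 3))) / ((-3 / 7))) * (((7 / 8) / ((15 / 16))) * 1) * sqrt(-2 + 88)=343 * sqrt(86) / 135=23.56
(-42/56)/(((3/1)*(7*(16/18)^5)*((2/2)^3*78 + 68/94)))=-2775303/3394764800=-0.00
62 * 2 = 124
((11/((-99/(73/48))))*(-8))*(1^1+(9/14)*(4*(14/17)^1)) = 3869/918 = 4.21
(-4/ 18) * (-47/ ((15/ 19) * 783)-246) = 5780326/ 105705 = 54.68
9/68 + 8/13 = 661/884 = 0.75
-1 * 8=-8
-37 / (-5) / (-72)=-37 / 360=-0.10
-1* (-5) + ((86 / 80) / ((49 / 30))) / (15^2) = 73543 / 14700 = 5.00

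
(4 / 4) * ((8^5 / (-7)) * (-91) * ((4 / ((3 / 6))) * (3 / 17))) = 10223616 / 17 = 601389.18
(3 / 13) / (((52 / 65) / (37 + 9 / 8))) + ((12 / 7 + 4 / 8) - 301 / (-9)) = 1222769 / 26208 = 46.66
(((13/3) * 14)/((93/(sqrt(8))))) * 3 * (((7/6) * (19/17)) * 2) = 48412 * sqrt(2)/4743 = 14.43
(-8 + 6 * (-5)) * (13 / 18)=-247 / 9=-27.44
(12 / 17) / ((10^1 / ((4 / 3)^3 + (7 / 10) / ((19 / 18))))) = 15562 / 72675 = 0.21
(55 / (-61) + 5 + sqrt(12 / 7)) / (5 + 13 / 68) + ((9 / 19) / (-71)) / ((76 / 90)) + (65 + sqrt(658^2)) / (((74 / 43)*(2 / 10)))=136*sqrt(21) / 2471 + 42911966087365 / 20420755951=2101.64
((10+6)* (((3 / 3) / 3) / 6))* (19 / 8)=19 / 9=2.11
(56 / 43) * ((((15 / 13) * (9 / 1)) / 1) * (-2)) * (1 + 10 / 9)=-31920 / 559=-57.10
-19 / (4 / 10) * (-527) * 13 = 650845 / 2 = 325422.50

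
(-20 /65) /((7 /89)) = -356 /91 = -3.91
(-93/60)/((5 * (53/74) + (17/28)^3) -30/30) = -0.55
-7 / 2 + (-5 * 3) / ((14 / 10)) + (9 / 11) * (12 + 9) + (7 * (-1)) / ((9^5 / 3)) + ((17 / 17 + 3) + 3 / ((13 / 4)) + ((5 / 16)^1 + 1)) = 2901103039 / 315242928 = 9.20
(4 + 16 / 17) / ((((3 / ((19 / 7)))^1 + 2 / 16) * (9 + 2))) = 0.37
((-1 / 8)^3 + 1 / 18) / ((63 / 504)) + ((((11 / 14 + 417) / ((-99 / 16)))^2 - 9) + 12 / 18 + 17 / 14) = 139921810471 / 30735936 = 4552.38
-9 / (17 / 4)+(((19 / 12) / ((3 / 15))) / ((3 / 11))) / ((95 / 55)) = 8989 / 612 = 14.69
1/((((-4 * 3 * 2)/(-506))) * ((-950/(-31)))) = 7843/11400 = 0.69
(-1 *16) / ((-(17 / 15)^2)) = 3600 / 289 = 12.46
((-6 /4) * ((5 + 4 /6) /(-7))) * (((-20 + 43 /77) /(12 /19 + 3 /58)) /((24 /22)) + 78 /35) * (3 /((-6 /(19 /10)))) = 58014353 /2108400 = 27.52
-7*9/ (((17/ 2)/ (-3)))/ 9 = 42/ 17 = 2.47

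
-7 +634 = 627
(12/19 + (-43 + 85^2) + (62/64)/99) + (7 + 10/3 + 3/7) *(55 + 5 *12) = 3547826203/421344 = 8420.26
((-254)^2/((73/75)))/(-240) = -276.18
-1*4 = -4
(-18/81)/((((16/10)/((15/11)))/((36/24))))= -25/88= -0.28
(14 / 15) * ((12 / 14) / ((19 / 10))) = 8 / 19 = 0.42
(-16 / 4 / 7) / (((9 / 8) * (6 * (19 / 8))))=-128 / 3591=-0.04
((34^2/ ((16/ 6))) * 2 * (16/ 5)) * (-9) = -124848/ 5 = -24969.60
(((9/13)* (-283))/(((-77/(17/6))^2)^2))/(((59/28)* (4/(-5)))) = 118182215/554654724624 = 0.00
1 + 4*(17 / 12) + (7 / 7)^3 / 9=61 / 9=6.78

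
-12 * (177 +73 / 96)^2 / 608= -291214225 / 466944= -623.66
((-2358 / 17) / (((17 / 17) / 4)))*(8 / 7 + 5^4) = -41340456 / 119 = -347398.79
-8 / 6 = -4 / 3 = -1.33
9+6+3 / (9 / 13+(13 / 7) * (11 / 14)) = 44937 / 2741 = 16.39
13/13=1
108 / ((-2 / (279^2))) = -4203414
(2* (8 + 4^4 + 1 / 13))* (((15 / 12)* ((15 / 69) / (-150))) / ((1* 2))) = -3433 / 7176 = -0.48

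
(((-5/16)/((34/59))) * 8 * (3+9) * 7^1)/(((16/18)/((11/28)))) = -87615/544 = -161.06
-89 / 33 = -2.70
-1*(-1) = 1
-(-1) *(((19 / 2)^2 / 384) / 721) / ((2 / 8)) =361 / 276864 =0.00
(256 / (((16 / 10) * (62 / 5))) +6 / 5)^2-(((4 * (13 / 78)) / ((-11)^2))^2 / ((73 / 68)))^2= 442152958838157178724 / 2222980313910075225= 198.90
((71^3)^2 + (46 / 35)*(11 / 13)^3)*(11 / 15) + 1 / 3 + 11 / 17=614000246378121059 / 6536075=93940208210.30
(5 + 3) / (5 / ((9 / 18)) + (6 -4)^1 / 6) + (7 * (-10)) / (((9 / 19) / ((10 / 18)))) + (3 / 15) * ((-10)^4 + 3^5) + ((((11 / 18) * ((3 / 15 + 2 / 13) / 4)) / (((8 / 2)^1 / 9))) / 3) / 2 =20549898737 / 10445760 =1967.30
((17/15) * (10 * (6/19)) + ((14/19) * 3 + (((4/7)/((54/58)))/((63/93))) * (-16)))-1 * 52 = -60.71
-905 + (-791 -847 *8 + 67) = -8405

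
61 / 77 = 0.79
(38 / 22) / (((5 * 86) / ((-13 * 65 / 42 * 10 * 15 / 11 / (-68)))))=80275 / 4953256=0.02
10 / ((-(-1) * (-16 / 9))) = -45 / 8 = -5.62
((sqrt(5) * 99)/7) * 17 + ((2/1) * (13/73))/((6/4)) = 537.85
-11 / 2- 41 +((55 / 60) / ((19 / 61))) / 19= -200767 / 4332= -46.35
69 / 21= 23 / 7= 3.29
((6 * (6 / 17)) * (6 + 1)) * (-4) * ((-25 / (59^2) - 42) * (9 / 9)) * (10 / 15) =98264544 / 59177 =1660.52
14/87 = 0.16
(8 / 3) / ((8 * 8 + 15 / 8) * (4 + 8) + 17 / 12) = 32 / 9503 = 0.00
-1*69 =-69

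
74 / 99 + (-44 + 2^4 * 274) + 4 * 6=432110 / 99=4364.75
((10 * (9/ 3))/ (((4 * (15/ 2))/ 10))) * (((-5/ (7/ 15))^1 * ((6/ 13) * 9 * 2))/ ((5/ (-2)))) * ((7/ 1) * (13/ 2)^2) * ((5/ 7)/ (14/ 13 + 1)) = 36214.29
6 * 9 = 54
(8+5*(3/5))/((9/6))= 22/3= 7.33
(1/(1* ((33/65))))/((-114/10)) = -325/1881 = -0.17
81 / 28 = 2.89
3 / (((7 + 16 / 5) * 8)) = 5 / 136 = 0.04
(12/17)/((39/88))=352/221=1.59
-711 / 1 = -711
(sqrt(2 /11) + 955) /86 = sqrt(22) /946 + 955 /86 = 11.11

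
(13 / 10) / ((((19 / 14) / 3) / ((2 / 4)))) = 273 / 190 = 1.44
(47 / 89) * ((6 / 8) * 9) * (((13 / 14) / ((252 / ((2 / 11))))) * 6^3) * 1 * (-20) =-494910 / 47971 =-10.32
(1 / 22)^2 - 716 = -346543 / 484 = -716.00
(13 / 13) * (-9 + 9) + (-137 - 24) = -161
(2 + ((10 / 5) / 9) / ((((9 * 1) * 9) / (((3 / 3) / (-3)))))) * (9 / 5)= 4372 / 1215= 3.60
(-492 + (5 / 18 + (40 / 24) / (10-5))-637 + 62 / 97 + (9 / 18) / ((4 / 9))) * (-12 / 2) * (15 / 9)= 39341735 / 3492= 11266.25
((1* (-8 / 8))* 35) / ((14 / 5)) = -25 / 2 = -12.50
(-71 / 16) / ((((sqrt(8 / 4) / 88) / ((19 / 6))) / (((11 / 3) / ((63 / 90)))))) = -816145 * sqrt(2) / 252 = -4580.17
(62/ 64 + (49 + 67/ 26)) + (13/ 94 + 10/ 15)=3129335/ 58656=53.35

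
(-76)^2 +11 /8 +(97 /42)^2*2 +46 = 20582503 /3528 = 5834.04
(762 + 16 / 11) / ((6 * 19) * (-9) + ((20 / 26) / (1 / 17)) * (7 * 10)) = -6.90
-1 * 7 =-7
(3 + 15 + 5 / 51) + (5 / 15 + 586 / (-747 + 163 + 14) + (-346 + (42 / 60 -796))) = -10890559 / 9690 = -1123.90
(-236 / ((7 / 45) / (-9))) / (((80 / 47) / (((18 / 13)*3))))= 6064551 / 182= 33321.71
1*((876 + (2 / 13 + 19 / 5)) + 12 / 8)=881.45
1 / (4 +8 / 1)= 1 / 12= 0.08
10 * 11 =110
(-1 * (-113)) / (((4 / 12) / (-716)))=-242724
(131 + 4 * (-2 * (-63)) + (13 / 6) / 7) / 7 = 90.76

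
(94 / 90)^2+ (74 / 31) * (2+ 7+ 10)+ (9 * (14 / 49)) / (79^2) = 127376214073 / 2742451425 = 46.45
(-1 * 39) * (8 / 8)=-39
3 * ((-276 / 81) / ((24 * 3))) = -23 / 162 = -0.14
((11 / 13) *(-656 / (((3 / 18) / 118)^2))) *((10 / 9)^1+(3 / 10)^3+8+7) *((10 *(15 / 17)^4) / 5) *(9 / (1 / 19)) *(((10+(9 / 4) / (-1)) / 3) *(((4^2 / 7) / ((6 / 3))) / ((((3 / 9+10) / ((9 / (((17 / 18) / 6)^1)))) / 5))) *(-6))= 8420276614702231065600 / 18458141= 456182267472235.21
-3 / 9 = -1 / 3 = -0.33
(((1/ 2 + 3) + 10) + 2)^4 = 923521/ 16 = 57720.06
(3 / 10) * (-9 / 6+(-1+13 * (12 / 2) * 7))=3261 / 20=163.05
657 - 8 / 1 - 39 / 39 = 648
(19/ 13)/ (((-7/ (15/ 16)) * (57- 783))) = 95/ 352352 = 0.00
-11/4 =-2.75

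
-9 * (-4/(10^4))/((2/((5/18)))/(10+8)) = 9/1000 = 0.01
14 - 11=3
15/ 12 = 5/ 4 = 1.25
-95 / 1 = -95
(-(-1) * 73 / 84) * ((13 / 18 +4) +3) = 10147 / 1512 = 6.71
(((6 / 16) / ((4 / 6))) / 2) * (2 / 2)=9 / 32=0.28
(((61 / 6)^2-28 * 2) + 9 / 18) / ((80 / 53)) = 91319 / 2880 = 31.71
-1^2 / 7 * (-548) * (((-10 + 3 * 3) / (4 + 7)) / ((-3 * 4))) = 137 / 231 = 0.59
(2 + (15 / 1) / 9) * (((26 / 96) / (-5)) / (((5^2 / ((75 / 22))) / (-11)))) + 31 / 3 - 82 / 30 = 3791 / 480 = 7.90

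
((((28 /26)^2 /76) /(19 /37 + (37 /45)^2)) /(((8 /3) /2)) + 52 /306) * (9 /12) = 0.13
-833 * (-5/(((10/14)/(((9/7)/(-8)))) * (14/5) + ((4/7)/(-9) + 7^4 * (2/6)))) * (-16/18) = -233240/49633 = -4.70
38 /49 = 0.78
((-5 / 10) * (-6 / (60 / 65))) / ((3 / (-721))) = -9373 / 12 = -781.08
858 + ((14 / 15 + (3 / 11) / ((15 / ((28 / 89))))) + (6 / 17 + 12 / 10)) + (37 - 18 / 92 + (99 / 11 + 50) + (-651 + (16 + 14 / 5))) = 744363089 / 2296734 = 324.10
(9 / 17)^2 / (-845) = -81 / 244205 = -0.00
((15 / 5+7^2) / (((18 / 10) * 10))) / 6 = 13 / 27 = 0.48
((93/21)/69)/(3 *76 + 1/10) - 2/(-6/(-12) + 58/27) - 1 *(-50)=7758377696/157546389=49.25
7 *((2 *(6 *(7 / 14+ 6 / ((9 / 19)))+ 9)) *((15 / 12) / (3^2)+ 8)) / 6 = 45122 / 27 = 1671.19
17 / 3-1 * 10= -13 / 3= -4.33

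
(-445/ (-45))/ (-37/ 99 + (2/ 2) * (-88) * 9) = -979/ 78445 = -0.01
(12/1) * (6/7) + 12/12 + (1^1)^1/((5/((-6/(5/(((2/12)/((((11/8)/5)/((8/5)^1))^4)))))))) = -88524537/2562175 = -34.55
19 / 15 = 1.27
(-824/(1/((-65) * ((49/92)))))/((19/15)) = 9841650/437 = 22520.94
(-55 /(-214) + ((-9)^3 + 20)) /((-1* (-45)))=-15.75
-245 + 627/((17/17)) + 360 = 742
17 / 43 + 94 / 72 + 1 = 4181 / 1548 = 2.70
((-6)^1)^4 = 1296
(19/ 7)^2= 361/ 49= 7.37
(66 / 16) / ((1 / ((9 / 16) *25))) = 7425 / 128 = 58.01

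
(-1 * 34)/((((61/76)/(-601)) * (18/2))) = 1552984/549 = 2828.75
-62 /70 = -31 /35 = -0.89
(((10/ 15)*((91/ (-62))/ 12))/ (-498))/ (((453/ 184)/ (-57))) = -39767/ 10490121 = -0.00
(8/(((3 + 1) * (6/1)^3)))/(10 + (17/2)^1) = 0.00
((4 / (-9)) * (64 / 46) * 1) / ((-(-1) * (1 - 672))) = 128 / 138897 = 0.00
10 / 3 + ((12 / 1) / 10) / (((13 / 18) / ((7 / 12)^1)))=839 / 195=4.30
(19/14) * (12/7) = 114/49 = 2.33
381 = 381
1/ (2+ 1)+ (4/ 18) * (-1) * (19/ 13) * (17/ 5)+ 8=4229/ 585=7.23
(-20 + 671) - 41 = 610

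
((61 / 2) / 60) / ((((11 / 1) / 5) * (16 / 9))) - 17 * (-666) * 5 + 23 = 79739447 / 1408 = 56633.13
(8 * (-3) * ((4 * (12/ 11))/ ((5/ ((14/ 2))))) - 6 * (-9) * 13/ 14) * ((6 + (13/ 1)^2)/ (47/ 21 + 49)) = -329.50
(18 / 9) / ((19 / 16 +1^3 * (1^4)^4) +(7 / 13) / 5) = 2080 / 2387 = 0.87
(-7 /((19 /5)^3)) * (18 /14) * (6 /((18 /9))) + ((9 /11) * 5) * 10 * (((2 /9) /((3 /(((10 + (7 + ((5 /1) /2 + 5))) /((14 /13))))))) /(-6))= -16272475 /1358082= -11.98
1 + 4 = 5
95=95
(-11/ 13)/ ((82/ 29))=-319/ 1066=-0.30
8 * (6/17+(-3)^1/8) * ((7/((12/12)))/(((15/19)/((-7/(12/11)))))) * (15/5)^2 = 30723/340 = 90.36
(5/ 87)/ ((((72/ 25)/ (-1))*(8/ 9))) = -125/ 5568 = -0.02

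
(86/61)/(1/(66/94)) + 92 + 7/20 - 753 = -37824911/57340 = -659.66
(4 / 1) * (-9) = -36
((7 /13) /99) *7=0.04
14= 14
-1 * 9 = -9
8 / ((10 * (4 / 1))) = 1 / 5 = 0.20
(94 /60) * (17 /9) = 799 /270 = 2.96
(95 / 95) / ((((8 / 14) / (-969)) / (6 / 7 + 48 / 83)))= -404073 / 166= -2434.17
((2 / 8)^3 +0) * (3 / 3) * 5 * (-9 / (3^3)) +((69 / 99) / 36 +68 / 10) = 645637 / 95040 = 6.79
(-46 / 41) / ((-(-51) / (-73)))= 3358 / 2091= 1.61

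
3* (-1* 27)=-81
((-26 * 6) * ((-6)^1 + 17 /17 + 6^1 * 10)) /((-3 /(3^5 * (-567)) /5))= -1970268300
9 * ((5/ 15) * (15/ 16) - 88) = -12627/ 16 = -789.19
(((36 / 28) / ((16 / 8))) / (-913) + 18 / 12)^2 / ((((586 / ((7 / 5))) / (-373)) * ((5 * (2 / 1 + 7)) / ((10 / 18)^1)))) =-1902605114 / 76934250855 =-0.02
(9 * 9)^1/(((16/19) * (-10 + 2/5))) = -2565/256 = -10.02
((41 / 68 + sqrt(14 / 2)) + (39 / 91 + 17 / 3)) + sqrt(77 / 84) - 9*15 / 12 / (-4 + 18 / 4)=-22565 / 1428 + sqrt(33) / 6 + sqrt(7)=-12.20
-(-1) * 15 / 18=5 / 6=0.83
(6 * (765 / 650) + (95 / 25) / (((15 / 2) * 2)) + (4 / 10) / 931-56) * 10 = -88384636 / 181545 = -486.85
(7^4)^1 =2401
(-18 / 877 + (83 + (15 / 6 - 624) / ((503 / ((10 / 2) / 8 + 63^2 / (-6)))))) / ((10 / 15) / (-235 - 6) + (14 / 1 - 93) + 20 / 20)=-4590394933803 / 398048382016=-11.53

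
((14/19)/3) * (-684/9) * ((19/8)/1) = -133/3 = -44.33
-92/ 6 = -46/ 3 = -15.33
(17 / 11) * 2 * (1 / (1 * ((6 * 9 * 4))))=17 / 1188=0.01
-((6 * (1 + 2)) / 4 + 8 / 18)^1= -89 / 18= -4.94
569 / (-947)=-569 / 947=-0.60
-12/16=-3/4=-0.75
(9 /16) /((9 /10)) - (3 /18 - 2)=2.46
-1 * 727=-727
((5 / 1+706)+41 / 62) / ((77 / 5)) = 220615 / 4774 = 46.21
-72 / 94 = -36 / 47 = -0.77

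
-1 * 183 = -183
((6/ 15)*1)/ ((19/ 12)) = 24/ 95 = 0.25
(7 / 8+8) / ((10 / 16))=71 / 5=14.20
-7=-7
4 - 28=-24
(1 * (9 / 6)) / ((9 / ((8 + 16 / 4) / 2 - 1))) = 5 / 6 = 0.83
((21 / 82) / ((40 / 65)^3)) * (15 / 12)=230685 / 167936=1.37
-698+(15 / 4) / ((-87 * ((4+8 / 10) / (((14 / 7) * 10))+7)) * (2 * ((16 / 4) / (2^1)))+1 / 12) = -698.00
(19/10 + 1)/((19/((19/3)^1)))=29/30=0.97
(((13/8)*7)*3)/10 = 273/80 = 3.41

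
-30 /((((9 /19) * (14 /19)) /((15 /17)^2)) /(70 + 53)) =-16651125 /2023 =-8230.91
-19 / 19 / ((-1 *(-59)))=-0.02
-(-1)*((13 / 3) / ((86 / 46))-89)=-11182 / 129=-86.68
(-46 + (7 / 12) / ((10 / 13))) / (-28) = 5429 / 3360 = 1.62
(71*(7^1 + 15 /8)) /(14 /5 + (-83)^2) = 25205 /275672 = 0.09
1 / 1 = 1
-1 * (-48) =48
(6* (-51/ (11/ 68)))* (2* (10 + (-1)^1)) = -374544/ 11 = -34049.45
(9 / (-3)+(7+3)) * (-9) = -63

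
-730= -730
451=451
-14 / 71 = -0.20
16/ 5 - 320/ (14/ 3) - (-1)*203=4817/ 35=137.63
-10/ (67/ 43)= -430/ 67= -6.42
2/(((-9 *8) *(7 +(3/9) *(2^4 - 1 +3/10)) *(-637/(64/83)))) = 160/57576519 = 0.00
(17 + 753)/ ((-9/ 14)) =-10780/ 9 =-1197.78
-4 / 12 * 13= -13 / 3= -4.33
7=7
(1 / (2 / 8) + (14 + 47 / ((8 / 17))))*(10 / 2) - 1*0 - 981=-3133 / 8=-391.62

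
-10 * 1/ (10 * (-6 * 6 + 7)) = 1/ 29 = 0.03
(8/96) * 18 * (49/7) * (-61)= -1281/2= -640.50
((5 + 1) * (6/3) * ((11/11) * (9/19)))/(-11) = -108/209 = -0.52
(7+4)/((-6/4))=-22/3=-7.33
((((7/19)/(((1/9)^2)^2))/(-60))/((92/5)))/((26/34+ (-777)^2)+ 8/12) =-0.00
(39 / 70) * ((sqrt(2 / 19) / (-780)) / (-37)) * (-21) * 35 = -21 * sqrt(38) / 28120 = -0.00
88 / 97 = 0.91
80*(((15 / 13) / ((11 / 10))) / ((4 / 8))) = 24000 / 143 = 167.83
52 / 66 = 26 / 33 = 0.79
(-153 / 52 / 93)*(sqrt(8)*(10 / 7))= -255*sqrt(2) / 2821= -0.13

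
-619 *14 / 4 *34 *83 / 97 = -6113863 / 97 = -63029.52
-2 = -2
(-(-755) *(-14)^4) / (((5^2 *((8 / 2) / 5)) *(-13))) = -1450204 / 13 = -111554.15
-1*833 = -833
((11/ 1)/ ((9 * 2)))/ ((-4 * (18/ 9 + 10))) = -11/ 864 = -0.01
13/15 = 0.87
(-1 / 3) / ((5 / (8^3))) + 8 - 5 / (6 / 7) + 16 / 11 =-10069 / 330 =-30.51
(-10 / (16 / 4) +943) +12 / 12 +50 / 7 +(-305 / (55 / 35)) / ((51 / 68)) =318713 / 462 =689.85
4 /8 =1 /2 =0.50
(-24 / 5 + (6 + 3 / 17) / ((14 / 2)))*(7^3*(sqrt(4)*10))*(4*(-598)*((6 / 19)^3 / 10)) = 118027518336 / 583015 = 202443.36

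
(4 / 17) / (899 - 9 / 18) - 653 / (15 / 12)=-79793948 / 152745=-522.40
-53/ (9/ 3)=-53/ 3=-17.67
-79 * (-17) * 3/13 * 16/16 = 4029/13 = 309.92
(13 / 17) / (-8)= -13 / 136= -0.10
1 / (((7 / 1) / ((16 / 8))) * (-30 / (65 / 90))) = -13 / 1890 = -0.01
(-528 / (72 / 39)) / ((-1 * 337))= 286 / 337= 0.85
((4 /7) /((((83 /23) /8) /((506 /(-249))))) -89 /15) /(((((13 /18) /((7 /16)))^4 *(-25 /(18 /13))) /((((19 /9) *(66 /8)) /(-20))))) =-222648324767253 /4029577809920000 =-0.06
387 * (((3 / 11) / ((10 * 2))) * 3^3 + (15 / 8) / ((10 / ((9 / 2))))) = 825471 / 1760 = 469.02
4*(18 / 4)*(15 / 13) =270 / 13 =20.77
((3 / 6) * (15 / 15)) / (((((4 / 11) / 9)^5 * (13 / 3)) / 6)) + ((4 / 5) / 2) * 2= 427945575703 / 66560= 6429470.79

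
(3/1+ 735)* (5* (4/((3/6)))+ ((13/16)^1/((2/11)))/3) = 489909/16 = 30619.31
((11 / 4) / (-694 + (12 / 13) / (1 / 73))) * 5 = -715 / 32584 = -0.02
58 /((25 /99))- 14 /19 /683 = 74513584 /324425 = 229.68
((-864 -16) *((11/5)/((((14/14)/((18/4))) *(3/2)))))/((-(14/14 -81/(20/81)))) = -116160/6541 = -17.76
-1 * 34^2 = -1156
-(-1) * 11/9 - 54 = -475/9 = -52.78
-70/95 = -14/19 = -0.74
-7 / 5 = -1.40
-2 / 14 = -1 / 7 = -0.14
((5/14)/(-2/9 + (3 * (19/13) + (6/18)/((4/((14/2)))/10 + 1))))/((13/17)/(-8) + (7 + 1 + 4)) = 367965/54919718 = 0.01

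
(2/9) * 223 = 446/9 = 49.56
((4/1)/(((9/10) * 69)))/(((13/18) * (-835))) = -16/149799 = -0.00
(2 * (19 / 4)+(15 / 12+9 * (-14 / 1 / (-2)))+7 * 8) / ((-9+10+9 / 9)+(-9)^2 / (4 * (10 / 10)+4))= 1038 / 97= 10.70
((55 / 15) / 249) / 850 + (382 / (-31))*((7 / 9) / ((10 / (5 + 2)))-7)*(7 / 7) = 521933717 / 6561150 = 79.55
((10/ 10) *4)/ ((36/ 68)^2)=1156/ 81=14.27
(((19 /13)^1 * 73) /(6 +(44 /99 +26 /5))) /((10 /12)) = 37449 /3406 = 11.00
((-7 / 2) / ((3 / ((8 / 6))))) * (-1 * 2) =28 / 9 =3.11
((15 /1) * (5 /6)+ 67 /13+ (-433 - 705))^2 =848498641 /676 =1255175.50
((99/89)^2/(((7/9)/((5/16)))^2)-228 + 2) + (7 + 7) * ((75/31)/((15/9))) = -632910631249/3080191744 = -205.48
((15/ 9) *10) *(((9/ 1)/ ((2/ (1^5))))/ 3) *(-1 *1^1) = -25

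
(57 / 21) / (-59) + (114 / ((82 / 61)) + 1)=1452155 / 16933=85.76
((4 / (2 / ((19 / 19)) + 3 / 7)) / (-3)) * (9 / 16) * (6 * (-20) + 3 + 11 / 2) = 4683 / 136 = 34.43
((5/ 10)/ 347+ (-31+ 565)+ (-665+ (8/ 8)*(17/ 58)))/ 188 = -0.70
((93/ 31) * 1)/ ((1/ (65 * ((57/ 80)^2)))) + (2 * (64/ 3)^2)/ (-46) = 20986297/ 264960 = 79.21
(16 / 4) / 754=2 / 377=0.01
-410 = -410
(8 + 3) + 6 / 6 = 12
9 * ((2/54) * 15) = 5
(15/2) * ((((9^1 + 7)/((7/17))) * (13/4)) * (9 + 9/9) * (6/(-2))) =-198900/7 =-28414.29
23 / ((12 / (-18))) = -69 / 2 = -34.50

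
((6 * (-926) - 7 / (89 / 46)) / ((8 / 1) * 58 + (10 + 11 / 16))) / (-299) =608992 / 15546965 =0.04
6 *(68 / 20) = 20.40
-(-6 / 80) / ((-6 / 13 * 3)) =-13 / 240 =-0.05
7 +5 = 12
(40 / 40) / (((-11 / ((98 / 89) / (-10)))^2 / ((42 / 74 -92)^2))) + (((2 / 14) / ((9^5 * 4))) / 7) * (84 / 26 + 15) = 0.84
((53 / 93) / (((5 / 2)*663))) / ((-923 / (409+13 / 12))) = -260813 / 1707337710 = -0.00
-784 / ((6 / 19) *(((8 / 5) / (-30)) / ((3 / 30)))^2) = -69825 / 8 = -8728.12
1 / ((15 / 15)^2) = 1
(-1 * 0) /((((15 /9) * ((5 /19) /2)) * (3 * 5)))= 0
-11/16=-0.69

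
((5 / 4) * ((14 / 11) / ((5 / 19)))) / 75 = 133 / 1650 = 0.08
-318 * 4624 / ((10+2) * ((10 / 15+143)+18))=-367608 / 485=-757.95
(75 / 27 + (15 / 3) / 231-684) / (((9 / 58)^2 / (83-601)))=117515715392 / 8019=14654659.61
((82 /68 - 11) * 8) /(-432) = 37 /204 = 0.18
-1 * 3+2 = -1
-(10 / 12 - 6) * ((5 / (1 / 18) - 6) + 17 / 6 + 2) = 16523 / 36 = 458.97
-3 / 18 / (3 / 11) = -11 / 18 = -0.61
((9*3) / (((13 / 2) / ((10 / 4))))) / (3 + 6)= 15 / 13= 1.15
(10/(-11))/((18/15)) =-25/33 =-0.76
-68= -68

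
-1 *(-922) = 922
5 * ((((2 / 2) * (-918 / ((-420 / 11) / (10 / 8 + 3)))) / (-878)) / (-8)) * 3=85833 / 393344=0.22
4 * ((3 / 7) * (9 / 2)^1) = 54 / 7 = 7.71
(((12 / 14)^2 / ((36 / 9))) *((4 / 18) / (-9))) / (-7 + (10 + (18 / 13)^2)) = -338 / 366471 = -0.00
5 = 5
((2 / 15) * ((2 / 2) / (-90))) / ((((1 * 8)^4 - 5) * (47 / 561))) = -187 / 43262325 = -0.00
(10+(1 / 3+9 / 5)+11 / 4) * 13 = 11609 / 60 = 193.48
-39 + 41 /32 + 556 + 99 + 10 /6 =59419 /96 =618.95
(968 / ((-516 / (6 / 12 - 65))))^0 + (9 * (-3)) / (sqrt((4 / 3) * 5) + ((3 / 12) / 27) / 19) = 28126763 / 28071359 - 75792672 * sqrt(15) / 28071359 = -9.46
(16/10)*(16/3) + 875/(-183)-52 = -44147/915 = -48.25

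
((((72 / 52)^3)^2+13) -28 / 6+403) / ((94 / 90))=90874784670 / 226860023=400.58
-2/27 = -0.07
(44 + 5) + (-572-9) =-532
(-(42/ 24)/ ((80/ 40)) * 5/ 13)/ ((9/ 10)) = -175/ 468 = -0.37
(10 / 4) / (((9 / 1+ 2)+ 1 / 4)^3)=0.00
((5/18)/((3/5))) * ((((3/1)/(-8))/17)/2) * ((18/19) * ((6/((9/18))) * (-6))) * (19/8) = 225/272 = 0.83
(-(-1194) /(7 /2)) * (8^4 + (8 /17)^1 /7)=1163987616 /833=1397344.08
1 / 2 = 0.50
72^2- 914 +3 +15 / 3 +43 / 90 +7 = 385693 / 90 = 4285.48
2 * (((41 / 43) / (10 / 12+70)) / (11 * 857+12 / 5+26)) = 164 / 57599145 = 0.00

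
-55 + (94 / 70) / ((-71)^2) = -9703878 / 176435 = -55.00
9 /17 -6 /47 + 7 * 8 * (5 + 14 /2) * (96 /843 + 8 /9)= 454153739 /673557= 674.26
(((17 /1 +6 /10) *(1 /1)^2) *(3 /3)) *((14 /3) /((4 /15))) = 308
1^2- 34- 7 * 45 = -348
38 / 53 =0.72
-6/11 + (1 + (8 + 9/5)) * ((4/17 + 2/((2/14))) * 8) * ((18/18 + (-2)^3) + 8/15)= -37185366/4675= -7954.09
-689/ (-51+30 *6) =-689/ 129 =-5.34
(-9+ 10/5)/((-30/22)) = 77/15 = 5.13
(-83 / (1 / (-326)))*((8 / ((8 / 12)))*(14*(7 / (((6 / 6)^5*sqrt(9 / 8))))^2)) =593977216 / 3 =197992405.33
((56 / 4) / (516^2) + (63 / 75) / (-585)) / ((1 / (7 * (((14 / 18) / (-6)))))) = 14663593 / 11681982000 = 0.00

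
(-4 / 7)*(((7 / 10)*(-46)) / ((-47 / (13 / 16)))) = -299 / 940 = -0.32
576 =576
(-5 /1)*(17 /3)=-28.33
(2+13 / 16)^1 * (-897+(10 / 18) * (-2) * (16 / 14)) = -2526.38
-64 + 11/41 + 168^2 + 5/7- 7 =8080193/287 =28153.98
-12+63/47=-501/47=-10.66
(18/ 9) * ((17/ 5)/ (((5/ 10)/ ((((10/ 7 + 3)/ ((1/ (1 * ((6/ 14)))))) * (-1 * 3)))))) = -18972/ 245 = -77.44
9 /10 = 0.90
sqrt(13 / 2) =sqrt(26) / 2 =2.55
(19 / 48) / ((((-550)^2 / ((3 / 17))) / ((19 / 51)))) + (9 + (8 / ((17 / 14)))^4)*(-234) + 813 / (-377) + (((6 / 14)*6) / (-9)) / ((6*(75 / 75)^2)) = -472546551136450891923 / 1066793687960000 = -442959.64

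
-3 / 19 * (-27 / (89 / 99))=8019 / 1691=4.74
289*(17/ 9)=4913/ 9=545.89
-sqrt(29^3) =-29 * sqrt(29) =-156.17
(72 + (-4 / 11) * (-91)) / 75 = 1156 / 825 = 1.40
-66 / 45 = -22 / 15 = -1.47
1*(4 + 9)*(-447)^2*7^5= 43656468219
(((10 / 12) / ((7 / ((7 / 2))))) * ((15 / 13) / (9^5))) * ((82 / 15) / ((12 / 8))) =205 / 6908733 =0.00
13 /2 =6.50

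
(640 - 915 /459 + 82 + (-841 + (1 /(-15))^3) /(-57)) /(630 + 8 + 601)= 343277681 /578856375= 0.59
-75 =-75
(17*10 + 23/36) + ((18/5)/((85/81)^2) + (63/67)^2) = 1020427156567/5837944500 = 174.79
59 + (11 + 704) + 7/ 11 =8521/ 11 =774.64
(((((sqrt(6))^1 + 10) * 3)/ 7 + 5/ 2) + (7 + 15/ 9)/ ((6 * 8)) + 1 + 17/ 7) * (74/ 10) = 111 * sqrt(6)/ 35 + 193843/ 2520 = 84.69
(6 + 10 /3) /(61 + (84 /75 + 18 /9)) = 100 /687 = 0.15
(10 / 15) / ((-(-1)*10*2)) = 1 / 30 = 0.03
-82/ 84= -41/ 42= -0.98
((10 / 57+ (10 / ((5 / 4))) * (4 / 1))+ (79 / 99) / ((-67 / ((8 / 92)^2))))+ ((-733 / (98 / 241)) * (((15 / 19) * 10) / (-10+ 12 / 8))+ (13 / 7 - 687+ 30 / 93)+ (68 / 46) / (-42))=1758665205115963 / 1721575071909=1021.54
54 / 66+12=141 / 11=12.82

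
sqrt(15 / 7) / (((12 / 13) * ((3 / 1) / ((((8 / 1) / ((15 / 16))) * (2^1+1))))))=416 * sqrt(105) / 315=13.53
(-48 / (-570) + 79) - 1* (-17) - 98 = -182 / 95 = -1.92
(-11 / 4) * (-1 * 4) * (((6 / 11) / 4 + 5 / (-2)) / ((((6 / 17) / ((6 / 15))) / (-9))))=265.20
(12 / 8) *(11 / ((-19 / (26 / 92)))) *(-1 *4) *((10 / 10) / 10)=429 / 4370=0.10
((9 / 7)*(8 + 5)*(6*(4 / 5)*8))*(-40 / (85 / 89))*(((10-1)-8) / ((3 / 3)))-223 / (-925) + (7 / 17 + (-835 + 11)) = -3049588018 / 110075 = -27704.64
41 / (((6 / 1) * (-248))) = -41 / 1488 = -0.03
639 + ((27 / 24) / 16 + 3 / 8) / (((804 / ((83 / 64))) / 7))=1402907423 / 2195456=639.01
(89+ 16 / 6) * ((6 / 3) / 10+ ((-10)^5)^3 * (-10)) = 916666666666666685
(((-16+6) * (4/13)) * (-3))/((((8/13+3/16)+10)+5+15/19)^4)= 2251674644643840/18488437662404352241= 0.00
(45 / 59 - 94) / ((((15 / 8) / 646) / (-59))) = 1895277.87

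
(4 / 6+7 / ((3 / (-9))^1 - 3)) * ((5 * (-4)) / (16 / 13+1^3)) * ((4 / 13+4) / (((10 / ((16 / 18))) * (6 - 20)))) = -0.35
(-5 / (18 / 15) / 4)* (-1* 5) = 125 / 24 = 5.21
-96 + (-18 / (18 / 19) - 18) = -133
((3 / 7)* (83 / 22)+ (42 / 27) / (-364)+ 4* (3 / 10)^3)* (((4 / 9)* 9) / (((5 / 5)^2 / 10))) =15500972 / 225225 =68.82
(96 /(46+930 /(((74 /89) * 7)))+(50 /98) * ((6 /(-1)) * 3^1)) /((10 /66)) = -751285062 /13058255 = -57.53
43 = 43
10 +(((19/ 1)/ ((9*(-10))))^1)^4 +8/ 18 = 685390321/ 65610000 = 10.45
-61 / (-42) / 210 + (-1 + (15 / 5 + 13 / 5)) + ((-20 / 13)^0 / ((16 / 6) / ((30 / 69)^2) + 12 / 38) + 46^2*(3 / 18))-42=2041492217 / 6473880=315.34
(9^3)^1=729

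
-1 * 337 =-337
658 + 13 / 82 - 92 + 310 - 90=64465 / 82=786.16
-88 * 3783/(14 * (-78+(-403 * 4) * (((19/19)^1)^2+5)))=2134/875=2.44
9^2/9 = 9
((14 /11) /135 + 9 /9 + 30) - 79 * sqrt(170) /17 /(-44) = 79 * sqrt(170) /748 + 46049 /1485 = 32.39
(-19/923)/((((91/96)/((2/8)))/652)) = -297312/83993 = -3.54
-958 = -958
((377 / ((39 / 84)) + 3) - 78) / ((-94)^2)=737 / 8836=0.08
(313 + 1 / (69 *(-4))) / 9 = 86387 / 2484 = 34.78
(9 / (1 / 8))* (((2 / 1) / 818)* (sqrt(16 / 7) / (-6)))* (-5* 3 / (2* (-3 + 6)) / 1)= 120* sqrt(7) / 2863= 0.11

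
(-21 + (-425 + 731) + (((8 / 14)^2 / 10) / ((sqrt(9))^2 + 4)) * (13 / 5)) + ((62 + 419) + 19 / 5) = 943013 / 1225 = 769.81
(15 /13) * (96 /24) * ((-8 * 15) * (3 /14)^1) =-10800 /91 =-118.68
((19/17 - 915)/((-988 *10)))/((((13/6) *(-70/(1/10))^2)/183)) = 533079/33434537500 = 0.00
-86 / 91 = -0.95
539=539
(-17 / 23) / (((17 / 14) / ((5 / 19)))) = -70 / 437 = -0.16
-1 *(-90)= 90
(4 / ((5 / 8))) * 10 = 64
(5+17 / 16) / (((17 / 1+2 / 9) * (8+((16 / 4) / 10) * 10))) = 291 / 9920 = 0.03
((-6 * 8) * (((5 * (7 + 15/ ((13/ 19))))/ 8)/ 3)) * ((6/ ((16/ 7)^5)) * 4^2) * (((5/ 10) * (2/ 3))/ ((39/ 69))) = -90841835/ 346112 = -262.46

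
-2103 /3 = -701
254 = 254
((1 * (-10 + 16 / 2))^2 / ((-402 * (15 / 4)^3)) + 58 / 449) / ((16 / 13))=255373807 / 2436723000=0.10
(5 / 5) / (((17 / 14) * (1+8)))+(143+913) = 161582 / 153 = 1056.09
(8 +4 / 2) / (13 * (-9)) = -10 / 117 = -0.09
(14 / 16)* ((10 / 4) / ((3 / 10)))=175 / 24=7.29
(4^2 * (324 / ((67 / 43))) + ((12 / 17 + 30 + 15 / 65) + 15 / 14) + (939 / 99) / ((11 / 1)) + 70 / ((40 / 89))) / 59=529101791963 / 8879402532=59.59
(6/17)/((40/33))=99/340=0.29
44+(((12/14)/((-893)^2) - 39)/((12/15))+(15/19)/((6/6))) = -88432867/22328572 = -3.96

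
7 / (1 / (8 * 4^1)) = 224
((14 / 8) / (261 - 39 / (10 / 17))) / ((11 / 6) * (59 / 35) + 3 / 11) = 1225 / 458371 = 0.00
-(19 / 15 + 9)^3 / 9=-120.24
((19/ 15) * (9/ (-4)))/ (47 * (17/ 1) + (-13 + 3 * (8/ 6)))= -57/ 15800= -0.00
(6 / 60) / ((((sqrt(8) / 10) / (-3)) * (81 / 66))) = -11 * sqrt(2) / 18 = -0.86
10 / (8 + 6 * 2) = 1 / 2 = 0.50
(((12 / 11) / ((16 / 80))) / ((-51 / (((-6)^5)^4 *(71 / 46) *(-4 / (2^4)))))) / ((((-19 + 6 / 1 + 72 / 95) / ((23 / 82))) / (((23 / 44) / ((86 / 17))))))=-88624709312370278400 / 248094649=-357221365594.11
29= 29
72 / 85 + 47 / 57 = 8099 / 4845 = 1.67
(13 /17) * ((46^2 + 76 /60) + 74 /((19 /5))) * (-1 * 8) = -63332984 /4845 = -13071.82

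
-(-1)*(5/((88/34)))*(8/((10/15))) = 23.18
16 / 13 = 1.23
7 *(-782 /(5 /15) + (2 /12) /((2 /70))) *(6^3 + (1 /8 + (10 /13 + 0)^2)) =-9599396429 /2704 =-3550072.64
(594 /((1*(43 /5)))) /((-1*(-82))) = 1485 /1763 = 0.84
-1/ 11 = -0.09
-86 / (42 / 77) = -473 / 3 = -157.67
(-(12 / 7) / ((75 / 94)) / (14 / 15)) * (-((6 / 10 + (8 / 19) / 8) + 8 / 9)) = 247784 / 69825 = 3.55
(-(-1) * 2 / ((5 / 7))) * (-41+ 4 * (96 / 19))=-1106 / 19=-58.21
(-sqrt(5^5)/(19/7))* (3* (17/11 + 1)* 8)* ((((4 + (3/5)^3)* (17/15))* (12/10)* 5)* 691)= -24924910.07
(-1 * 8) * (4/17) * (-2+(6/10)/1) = 224/85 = 2.64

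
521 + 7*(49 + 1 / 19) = 16423 / 19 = 864.37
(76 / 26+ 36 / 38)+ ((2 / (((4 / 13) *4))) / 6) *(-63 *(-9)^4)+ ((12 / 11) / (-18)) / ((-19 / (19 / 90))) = -656963246123 / 5868720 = -111943.19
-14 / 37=-0.38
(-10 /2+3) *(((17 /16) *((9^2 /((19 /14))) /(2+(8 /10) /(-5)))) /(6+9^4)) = -0.01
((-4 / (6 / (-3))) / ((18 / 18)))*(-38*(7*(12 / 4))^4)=-14780556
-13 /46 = -0.28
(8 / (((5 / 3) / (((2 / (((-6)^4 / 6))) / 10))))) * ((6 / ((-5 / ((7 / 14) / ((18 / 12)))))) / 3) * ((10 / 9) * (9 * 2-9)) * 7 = -28 / 675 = -0.04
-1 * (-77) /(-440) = -7 /40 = -0.18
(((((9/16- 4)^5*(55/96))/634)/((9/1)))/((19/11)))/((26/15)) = -1522435234375/94582024962048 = -0.02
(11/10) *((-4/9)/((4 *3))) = -11/270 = -0.04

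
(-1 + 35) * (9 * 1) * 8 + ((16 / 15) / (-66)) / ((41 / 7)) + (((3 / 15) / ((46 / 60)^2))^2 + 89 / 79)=1098901494859111 / 448670474505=2449.24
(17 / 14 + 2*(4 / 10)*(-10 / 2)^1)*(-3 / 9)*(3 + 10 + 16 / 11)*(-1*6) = -80.53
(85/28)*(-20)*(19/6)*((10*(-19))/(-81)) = -767125/1701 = -450.98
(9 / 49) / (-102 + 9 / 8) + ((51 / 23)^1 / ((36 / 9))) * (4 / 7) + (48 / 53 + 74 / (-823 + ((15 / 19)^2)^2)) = 139111271796220 / 123036290675683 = 1.13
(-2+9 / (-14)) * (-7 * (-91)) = -3367 / 2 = -1683.50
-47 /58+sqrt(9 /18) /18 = -47 /58+sqrt(2) /36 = -0.77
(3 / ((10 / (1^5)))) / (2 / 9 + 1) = 27 / 110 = 0.25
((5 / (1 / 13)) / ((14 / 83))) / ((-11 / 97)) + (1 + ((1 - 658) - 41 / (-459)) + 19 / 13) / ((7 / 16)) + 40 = -4460458381 / 918918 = -4854.03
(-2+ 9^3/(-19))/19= -767/361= -2.12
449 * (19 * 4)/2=17062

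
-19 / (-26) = 19 / 26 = 0.73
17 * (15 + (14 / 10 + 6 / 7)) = 293.37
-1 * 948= -948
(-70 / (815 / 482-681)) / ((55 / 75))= 506100 / 3601697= 0.14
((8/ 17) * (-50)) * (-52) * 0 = 0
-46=-46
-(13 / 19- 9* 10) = 1697 / 19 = 89.32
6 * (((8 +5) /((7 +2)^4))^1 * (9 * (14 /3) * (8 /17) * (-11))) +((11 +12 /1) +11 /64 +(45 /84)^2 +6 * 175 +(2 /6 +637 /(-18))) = 1035.82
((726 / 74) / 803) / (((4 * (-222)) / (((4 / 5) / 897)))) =-11 / 896434890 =-0.00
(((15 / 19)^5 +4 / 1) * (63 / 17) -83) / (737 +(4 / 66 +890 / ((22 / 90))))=-93124617828 / 6081400664059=-0.02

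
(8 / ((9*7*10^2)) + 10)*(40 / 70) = 63008 / 11025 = 5.72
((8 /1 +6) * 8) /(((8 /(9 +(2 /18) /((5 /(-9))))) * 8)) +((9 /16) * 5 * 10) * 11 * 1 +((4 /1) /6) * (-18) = 12511 /40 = 312.78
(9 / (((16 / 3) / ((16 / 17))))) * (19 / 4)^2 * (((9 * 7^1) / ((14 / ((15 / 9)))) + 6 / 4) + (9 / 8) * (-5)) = 263169 / 2176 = 120.94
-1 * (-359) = 359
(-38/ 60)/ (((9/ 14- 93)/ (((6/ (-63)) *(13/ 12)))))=-247/ 349110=-0.00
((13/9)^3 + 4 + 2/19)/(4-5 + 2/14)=-690235/83106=-8.31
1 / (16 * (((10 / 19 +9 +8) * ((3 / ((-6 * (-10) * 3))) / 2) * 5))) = 19 / 222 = 0.09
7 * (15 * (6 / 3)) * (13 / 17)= 2730 / 17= 160.59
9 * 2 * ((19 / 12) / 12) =19 / 8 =2.38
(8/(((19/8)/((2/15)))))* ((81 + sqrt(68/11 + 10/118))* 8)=7168* sqrt(53867)/184965 + 27648/95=300.03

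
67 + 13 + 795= 875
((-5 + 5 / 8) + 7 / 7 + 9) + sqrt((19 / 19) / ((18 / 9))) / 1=sqrt(2) / 2 + 45 / 8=6.33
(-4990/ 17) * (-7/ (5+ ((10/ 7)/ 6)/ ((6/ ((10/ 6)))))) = 405.58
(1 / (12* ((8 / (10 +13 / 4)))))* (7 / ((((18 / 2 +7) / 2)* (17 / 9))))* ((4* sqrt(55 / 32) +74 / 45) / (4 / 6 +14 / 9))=41181 / 870400 +10017* sqrt(110) / 696320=0.20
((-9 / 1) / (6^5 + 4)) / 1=-9 / 7780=-0.00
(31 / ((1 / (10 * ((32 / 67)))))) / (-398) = -4960 / 13333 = -0.37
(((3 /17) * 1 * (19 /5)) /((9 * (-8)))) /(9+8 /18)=-57 /57800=-0.00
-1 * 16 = -16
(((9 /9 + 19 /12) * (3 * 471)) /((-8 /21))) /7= -43803 /32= -1368.84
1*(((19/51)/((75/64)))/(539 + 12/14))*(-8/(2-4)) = 34048/14454675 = 0.00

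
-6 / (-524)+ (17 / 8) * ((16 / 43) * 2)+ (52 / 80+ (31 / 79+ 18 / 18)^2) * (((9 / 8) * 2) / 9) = 6299997989 / 2812444240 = 2.24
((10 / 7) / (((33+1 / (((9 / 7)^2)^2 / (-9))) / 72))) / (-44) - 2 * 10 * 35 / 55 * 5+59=-1965603 / 416878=-4.72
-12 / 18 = -2 / 3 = -0.67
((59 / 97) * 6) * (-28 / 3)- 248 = -27360 / 97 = -282.06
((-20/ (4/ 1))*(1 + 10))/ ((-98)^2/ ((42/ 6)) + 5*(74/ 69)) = -3795/ 95038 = -0.04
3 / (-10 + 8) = -3 / 2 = -1.50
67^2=4489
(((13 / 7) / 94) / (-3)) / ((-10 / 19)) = 247 / 19740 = 0.01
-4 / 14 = -2 / 7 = -0.29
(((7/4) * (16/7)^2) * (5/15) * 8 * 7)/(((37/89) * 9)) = 45568/999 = 45.61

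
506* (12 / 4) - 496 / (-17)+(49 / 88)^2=203723505 / 131648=1547.49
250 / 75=10 / 3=3.33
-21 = -21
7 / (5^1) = 7 / 5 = 1.40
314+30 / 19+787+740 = 35009 / 19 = 1842.58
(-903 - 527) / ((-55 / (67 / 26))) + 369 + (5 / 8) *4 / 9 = 436.28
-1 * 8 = -8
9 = 9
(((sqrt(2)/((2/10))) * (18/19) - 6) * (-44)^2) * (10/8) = -14520 + 217800 * sqrt(2)/19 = 1691.35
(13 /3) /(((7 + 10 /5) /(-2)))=-26 /27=-0.96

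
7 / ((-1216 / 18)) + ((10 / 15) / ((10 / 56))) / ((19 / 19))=33103 / 9120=3.63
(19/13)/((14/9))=171/182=0.94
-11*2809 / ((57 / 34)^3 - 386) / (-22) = -55202468 / 14986151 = -3.68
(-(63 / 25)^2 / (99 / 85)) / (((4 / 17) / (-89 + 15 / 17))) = 5615253 / 2750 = 2041.91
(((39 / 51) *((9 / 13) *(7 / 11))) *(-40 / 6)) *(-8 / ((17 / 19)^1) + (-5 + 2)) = 85260 / 3179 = 26.82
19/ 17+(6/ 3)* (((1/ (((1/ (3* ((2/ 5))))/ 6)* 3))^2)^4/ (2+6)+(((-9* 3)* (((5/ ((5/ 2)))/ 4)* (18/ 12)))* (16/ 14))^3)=-55836254729531/ 2277734375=-24513.94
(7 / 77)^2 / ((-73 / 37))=-37 / 8833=-0.00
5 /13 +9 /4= 137 /52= 2.63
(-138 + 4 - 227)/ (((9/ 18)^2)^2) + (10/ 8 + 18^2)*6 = -7649/ 2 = -3824.50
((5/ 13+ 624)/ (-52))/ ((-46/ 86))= 349031/ 15548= 22.45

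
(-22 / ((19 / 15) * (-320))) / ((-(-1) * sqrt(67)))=33 * sqrt(67) / 40736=0.01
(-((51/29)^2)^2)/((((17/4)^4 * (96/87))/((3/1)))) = -1944/24389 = -0.08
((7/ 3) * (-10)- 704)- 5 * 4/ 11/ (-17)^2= -6936638/ 9537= -727.34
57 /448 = 0.13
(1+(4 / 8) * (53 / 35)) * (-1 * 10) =-123 / 7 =-17.57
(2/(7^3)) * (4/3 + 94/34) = 418/17493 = 0.02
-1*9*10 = -90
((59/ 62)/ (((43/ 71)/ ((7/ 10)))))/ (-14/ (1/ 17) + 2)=-497/ 106640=-0.00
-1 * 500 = -500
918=918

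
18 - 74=-56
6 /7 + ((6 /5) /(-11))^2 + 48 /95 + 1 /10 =1186301 /804650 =1.47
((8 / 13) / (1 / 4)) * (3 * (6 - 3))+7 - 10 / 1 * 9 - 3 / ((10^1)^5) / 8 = -632800039 / 10400000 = -60.85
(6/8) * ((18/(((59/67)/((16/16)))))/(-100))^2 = 1090827/34810000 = 0.03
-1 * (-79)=79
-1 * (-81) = 81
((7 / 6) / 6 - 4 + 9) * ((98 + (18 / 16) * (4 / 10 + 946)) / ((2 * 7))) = 310607 / 720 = 431.40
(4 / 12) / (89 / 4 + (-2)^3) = 4 / 171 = 0.02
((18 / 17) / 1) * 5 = 90 / 17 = 5.29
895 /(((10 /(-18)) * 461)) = -3.49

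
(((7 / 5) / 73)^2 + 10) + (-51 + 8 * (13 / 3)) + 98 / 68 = -66474277 / 13588950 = -4.89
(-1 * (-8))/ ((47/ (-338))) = -2704/ 47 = -57.53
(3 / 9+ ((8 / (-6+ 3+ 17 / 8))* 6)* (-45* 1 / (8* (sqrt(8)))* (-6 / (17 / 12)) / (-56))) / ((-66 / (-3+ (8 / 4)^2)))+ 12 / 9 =263 / 198 - 810* sqrt(2) / 9163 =1.20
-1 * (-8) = 8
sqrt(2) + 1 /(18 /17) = 2.36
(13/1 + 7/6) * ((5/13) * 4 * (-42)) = -11900/13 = -915.38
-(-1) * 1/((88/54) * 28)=27/1232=0.02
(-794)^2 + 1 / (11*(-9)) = 62413163 / 99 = 630435.99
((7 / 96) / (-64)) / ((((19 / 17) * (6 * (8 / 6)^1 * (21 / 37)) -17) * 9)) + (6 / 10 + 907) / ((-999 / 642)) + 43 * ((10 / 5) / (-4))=-46405497120293 / 76733429760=-604.76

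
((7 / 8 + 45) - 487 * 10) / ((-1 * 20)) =38593 / 160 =241.21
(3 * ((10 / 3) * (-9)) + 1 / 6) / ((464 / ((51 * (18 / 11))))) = -7497 / 464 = -16.16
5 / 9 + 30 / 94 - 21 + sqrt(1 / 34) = -19.95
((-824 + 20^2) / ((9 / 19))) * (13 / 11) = -1057.86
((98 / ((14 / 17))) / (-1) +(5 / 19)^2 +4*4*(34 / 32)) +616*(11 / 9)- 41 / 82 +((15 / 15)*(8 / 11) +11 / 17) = 792058585 / 1215126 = 651.83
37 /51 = 0.73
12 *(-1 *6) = -72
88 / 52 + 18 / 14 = 271 / 91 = 2.98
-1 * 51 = -51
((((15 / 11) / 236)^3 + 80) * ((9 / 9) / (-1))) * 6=-4198801146765 / 8747502368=-480.00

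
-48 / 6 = -8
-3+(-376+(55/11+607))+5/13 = 3034/13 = 233.38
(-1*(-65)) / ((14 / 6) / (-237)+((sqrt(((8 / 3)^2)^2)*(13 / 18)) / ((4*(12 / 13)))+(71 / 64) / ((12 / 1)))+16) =319438080 / 85872569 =3.72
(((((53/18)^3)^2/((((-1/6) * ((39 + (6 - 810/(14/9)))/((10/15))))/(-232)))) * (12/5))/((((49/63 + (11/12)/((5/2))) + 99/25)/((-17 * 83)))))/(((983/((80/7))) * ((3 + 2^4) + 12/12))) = 7255547944300408/14799602094489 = 490.25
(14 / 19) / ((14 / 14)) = 14 / 19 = 0.74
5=5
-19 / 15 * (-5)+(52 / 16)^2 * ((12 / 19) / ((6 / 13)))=9479 / 456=20.79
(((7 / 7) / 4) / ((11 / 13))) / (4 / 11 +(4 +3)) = 13 / 324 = 0.04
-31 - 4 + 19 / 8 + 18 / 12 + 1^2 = -241 / 8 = -30.12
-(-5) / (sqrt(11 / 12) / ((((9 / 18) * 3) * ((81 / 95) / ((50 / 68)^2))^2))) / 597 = 8767700496 * sqrt(33) / 1543416015625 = 0.03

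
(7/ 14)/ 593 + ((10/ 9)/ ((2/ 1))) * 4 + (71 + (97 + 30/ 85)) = 30952381/ 181458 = 170.58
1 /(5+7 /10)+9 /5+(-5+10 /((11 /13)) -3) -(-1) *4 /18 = 56579 /9405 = 6.02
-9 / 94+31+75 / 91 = 271405 / 8554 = 31.73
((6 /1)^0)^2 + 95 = 96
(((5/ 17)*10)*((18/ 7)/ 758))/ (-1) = -450/ 45101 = -0.01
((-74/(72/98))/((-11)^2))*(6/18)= -1813/6534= -0.28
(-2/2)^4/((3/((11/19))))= 11/57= 0.19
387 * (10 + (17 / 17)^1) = 4257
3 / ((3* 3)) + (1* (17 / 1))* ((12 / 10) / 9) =13 / 5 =2.60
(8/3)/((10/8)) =32/15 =2.13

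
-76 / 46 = -38 / 23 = -1.65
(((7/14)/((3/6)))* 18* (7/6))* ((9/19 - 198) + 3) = -77616/19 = -4085.05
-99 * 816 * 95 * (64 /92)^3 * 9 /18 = -15717335040 /12167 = -1291800.36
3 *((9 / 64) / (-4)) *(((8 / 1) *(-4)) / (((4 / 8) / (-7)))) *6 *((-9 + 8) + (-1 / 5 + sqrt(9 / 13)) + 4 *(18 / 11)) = -1751.32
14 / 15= 0.93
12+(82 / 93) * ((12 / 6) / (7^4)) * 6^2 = 895140 / 74431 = 12.03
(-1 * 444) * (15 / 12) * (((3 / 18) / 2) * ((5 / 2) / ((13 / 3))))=-2775 / 104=-26.68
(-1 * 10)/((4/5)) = -25/2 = -12.50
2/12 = 1/6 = 0.17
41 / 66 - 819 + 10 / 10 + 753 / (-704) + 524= -621875 / 2112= -294.45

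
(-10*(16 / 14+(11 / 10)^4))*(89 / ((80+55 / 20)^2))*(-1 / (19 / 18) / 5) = 584688348 / 9107258125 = 0.06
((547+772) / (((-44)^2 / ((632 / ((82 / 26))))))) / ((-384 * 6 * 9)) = -1354613 / 205742592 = -0.01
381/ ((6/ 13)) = 1651/ 2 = 825.50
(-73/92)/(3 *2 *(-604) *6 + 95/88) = 1606/44007671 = 0.00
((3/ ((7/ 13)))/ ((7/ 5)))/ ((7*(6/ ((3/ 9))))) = 65/ 2058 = 0.03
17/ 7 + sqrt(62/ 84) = sqrt(1302)/ 42 + 17/ 7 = 3.29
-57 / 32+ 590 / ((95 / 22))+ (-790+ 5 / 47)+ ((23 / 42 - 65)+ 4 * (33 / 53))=-22804410397 / 31805088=-717.01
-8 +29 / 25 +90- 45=954 / 25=38.16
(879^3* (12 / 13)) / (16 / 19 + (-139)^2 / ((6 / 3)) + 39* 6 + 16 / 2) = 309693056184 / 4892251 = 63302.77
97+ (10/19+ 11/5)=9474/95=99.73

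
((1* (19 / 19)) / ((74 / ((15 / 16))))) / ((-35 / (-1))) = 3 / 8288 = 0.00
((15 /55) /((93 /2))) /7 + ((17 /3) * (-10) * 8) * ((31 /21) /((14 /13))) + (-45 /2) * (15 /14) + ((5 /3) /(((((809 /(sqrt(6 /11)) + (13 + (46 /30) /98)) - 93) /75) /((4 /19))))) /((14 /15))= -19026597797171885746619 /29475280983784989276 + 156086437500 * sqrt(66) /49001005751699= -645.48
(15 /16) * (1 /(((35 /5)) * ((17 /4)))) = 15 /476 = 0.03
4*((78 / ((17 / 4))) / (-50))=-624 / 425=-1.47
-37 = -37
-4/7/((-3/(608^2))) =1478656/21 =70412.19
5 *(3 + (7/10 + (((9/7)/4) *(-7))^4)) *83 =3115903/256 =12171.50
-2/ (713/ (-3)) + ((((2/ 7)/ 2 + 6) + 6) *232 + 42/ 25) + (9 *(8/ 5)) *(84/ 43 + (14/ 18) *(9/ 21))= 15300627296/ 5365325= 2851.76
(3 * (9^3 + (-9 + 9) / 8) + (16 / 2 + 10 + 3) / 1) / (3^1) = 736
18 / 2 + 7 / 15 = 142 / 15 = 9.47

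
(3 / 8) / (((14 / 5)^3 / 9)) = 3375 / 21952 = 0.15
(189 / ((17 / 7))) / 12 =441 / 68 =6.49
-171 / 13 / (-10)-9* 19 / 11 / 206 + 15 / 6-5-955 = -140847547 / 147290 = -956.26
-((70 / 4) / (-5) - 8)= 23 / 2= 11.50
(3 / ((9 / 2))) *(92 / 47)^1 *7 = 1288 / 141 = 9.13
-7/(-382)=7/382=0.02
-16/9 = -1.78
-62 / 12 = -31 / 6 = -5.17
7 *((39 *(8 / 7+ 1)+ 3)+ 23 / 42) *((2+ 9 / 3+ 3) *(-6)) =-29272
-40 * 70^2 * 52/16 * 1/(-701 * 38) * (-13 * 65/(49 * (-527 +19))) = 0.81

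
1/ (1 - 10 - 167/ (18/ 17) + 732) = 18/ 10175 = 0.00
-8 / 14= -4 / 7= -0.57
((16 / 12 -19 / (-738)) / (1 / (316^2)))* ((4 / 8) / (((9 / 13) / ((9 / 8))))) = 81376399 / 738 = 110266.12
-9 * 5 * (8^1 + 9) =-765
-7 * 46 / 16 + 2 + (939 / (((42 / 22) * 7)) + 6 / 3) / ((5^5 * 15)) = -333018547 / 18375000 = -18.12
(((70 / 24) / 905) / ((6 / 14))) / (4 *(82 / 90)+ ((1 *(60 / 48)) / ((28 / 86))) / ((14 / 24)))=12005 / 16325114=0.00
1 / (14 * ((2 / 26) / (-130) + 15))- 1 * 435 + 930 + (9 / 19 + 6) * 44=2629188986 / 3371417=779.85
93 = 93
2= 2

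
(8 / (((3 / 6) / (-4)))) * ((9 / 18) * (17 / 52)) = -136 / 13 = -10.46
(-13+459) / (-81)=-446 / 81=-5.51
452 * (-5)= -2260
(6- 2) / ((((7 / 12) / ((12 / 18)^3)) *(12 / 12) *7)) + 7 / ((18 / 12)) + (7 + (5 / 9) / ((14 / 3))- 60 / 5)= 0.08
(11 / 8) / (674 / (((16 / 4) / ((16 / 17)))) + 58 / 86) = 8041 / 931368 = 0.01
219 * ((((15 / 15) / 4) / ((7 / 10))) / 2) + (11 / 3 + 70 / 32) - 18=9059 / 336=26.96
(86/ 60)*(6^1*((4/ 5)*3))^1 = 516/ 25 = 20.64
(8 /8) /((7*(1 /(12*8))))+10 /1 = 166 /7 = 23.71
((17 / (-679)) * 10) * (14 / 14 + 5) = -1.50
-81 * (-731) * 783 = 46362213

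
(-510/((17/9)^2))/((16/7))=-8505/136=-62.54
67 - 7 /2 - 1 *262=-397 /2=-198.50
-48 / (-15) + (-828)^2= 3427936 / 5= 685587.20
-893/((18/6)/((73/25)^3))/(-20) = 347392181/937500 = 370.55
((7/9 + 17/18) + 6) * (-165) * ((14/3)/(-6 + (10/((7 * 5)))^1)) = 74921/72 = 1040.57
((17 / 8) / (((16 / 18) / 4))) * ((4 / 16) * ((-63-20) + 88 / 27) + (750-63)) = 1224731 / 192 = 6378.81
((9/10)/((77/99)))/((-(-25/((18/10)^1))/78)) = 28431/4375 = 6.50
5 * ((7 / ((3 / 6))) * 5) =350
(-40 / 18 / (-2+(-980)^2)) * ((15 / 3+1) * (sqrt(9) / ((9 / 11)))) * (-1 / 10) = 22 / 4321791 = 0.00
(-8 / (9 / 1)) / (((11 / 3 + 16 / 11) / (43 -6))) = -3256 / 507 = -6.42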